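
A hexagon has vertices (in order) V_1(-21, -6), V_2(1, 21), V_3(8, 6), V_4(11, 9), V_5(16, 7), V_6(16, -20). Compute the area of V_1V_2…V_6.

Apply the shoelace (surveyor's) formula: 2A = Σ (x_i·y_{i+1} − x_{i+1}·y_i), indices taken mod 6.
Cross-terms: -435, -162, 6, -67, -432, -516  ⇒  Σ = -1606
Area = |Σ|/2 = 803.

803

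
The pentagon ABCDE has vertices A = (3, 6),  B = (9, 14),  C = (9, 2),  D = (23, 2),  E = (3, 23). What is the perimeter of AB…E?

82

|AB| = √((6)² + (8)²) = √100 = 10
|BC| = √((0)² + (-12)²) = √144 = 12
|CD| = √((14)² + (0)²) = √196 = 14
|DE| = √((-20)² + (21)²) = √841 = 29
|EA| = √((0)² + (-17)²) = √289 = 17
Perimeter = 10 + 12 + 14 + 29 + 17 = 82.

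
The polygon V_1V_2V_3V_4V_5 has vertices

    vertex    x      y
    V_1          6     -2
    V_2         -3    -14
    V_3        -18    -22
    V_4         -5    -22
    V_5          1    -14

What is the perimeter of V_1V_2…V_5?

|V_1V_2| = √((-9)² + (-12)²) = √225 = 15
|V_2V_3| = √((-15)² + (-8)²) = √289 = 17
|V_3V_4| = √((13)² + (0)²) = √169 = 13
|V_4V_5| = √((6)² + (8)²) = √100 = 10
|V_5V_1| = √((5)² + (12)²) = √169 = 13
Perimeter = 15 + 17 + 13 + 10 + 13 = 68.

68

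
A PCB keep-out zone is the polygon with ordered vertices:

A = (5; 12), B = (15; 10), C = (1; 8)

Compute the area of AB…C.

24

Apply the shoelace (surveyor's) formula: 2A = Σ (x_i·y_{i+1} − x_{i+1}·y_i), indices taken mod 3.
A→B: (5)(10) − (15)(12) = -130
B→C: (15)(8) − (1)(10) = 110
C→A: (1)(12) − (5)(8) = -28
Σ = -48
Area = |Σ|/2 = 24.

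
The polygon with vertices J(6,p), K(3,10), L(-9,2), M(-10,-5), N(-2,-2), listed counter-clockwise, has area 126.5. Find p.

The doubled signed area Σ (x_i y_{i+1} − x_{i+1} y_i) is linear in p.
With p=0 it equals 243; the coefficient of p is -5 (from the two edges through J).
So -5·p + 243 = 2·126.5 = 253 ⇒ p = -2.

-2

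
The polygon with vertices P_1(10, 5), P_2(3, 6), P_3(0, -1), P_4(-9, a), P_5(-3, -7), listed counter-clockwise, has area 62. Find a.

Write out the shoelace sum; only the two edges meeting at P_4 involve a:
2·Area = [(0·a − (-9)·(-1)) + ((-9)·(-7) − (-3)·a)] + 97
       = 3·a + 151 = 124
⇒ a = -9.

-9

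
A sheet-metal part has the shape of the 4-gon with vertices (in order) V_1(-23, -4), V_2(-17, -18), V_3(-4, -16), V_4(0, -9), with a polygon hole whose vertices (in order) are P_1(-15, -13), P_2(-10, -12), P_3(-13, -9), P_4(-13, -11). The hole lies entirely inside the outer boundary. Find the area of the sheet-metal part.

Outer boundary:
Apply Gauss's area formula: 2A = Σ (x_i·y_{i+1} − x_{i+1}·y_i), indices taken mod 4.
Cross-terms: 346, 200, 36, -207  ⇒  Σ = 375
Area = |Σ|/2 = 187.5.
Hole:
Apply the surveyor's formula: 2A = Σ (x_i·y_{i+1} − x_{i+1}·y_i), indices taken mod 4.
P_1→P_2: (-15)(-12) − (-10)(-13) = 50
P_2→P_3: (-10)(-9) − (-13)(-12) = -66
P_3→P_4: (-13)(-11) − (-13)(-9) = 26
P_4→P_1: (-13)(-13) − (-15)(-11) = 4
Σ = 14
Area = |Σ|/2 = 7.
Net area = 187.5 − 7 = 180.5.

180.5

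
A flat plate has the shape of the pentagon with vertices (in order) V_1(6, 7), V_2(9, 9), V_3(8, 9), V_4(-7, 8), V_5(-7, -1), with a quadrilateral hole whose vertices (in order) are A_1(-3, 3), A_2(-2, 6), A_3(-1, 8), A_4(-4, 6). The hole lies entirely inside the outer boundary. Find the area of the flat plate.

68.5

Outer boundary:
V_1→V_2: (6)(9) − (9)(7) = -9
V_2→V_3: (9)(9) − (8)(9) = 9
V_3→V_4: (8)(8) − (-7)(9) = 127
V_4→V_5: (-7)(-1) − (-7)(8) = 63
V_5→V_1: (-7)(7) − (6)(-1) = -43
Σ = 147
Area = |Σ|/2 = 73.5.
Hole:
Apply the surveyor's formula: 2A = Σ (x_i·y_{i+1} − x_{i+1}·y_i), indices taken mod 4.
Σ = (-12) + (-10) + (26) + (6) = 10
Area = |Σ|/2 = 5.
Net area = 73.5 − 5 = 68.5.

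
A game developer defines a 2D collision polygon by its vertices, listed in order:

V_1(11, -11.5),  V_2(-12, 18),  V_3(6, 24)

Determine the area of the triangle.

Σ = (60) + (-396) + (-333) = -669
Area = |Σ|/2 = 334.5.

334.5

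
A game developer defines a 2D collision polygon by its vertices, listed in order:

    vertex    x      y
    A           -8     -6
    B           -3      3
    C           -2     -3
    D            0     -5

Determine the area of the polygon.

Cross-terms: -42, 15, 10, -40  ⇒  Σ = -57
Area = |Σ|/2 = 28.5.

28.5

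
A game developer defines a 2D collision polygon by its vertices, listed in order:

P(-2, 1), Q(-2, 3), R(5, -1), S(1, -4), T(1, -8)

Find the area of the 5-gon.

27.5

P→Q: (-2)(3) − (-2)(1) = -4
Q→R: (-2)(-1) − (5)(3) = -13
R→S: (5)(-4) − (1)(-1) = -19
S→T: (1)(-8) − (1)(-4) = -4
T→P: (1)(1) − (-2)(-8) = -15
Σ = -55
Area = |Σ|/2 = 27.5.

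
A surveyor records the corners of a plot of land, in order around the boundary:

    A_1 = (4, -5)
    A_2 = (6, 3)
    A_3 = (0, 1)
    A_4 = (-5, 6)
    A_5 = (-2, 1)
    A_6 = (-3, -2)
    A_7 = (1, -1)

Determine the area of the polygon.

Apply the surveyor's formula: 2A = Σ (x_i·y_{i+1} − x_{i+1}·y_i), indices taken mod 7.
Σ = (42) + (6) + (5) + (7) + (7) + (5) + (-1) = 71
Area = |Σ|/2 = 35.5.

35.5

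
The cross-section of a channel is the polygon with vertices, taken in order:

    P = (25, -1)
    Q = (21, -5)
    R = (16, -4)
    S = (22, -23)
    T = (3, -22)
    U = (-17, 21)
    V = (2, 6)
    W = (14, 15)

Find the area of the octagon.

Apply the shoelace formula: 2A = Σ (x_i·y_{i+1} − x_{i+1}·y_i), indices taken mod 8.
Σ = (-104) + (-4) + (-280) + (-415) + (-311) + (-144) + (-54) + (-389) = -1701
Area = |Σ|/2 = 850.5.

850.5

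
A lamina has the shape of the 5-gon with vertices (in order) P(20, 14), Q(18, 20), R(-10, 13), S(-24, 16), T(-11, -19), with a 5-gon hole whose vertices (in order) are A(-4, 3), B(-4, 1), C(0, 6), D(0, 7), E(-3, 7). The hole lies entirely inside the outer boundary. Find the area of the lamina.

Outer boundary:
Apply the shoelace (surveyor's) formula: 2A = Σ (x_i·y_{i+1} − x_{i+1}·y_i), indices taken mod 5.
Cross-terms: 148, 434, 152, 632, 226  ⇒  Σ = 1592
Area = |Σ|/2 = 796.
Hole:
Apply the shoelace (surveyor's) formula: 2A = Σ (x_i·y_{i+1} − x_{i+1}·y_i), indices taken mod 5.
Σ = (8) + (-24) + (0) + (21) + (19) = 24
Area = |Σ|/2 = 12.
Net area = 796 − 12 = 784.

784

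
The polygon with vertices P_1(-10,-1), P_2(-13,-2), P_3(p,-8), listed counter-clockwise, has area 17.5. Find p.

The doubled signed area Σ (x_i y_{i+1} − x_{i+1} y_i) is linear in p.
With p=0 it equals 31; the coefficient of p is 1 (from the two edges through P_3).
So 1·p + 31 = 2·17.5 = 35 ⇒ p = 4.

4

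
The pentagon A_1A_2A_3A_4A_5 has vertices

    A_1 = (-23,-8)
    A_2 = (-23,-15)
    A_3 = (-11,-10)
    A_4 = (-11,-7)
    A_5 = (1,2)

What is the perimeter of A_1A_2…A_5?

64

|A_1A_2| = √((0)² + (-7)²) = √49 = 7
|A_2A_3| = √((12)² + (5)²) = √169 = 13
|A_3A_4| = √((0)² + (3)²) = √9 = 3
|A_4A_5| = √((12)² + (9)²) = √225 = 15
|A_5A_1| = √((-24)² + (-10)²) = √676 = 26
Perimeter = 7 + 13 + 3 + 15 + 26 = 64.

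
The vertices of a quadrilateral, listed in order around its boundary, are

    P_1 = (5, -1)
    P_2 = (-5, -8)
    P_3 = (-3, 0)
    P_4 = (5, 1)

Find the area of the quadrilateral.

Apply the shoelace formula: 2A = Σ (x_i·y_{i+1} − x_{i+1}·y_i), indices taken mod 4.
P_1→P_2: (5)(-8) − (-5)(-1) = -45
P_2→P_3: (-5)(0) − (-3)(-8) = -24
P_3→P_4: (-3)(1) − (5)(0) = -3
P_4→P_1: (5)(-1) − (5)(1) = -10
Σ = -82
Area = |Σ|/2 = 41.

41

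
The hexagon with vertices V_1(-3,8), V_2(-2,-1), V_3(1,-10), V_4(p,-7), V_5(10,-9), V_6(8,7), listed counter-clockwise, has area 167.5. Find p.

5

Write out the shoelace sum; only the two edges meeting at V_4 involve p:
2·Area = [(1·(-7) − p·(-10)) + (p·(-9) − 10·(-7))] + 267
       = 1·p + 330 = 335
⇒ p = 5.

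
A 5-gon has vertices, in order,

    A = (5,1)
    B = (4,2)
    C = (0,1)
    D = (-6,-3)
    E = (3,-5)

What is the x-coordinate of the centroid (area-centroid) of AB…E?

47/83

Apply Gauss's area formula. First the cross-terms c_i = x_i·y_{i+1} − x_{i+1}·y_i:
  6, 4, 6, 39, 28  ⇒  2A = 83, A = 41.5.
Then Σ (x_i + x_{i+1})·c_i = 141, so x̄ = 141 / (6·41.5) = 47/83.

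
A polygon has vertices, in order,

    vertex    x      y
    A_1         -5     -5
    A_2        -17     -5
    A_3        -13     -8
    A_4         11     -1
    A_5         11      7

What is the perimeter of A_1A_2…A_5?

|A_1A_2| = √((-12)² + (0)²) = √144 = 12
|A_2A_3| = √((4)² + (-3)²) = √25 = 5
|A_3A_4| = √((24)² + (7)²) = √625 = 25
|A_4A_5| = √((0)² + (8)²) = √64 = 8
|A_5A_1| = √((-16)² + (-12)²) = √400 = 20
Perimeter = 12 + 5 + 25 + 8 + 20 = 70.

70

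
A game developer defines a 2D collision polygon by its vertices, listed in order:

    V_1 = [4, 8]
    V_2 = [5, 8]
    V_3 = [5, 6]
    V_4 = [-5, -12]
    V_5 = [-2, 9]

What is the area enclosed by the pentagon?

Apply the shoelace formula: 2A = Σ (x_i·y_{i+1} − x_{i+1}·y_i), indices taken mod 5.
Σ = (-8) + (-10) + (-30) + (-69) + (-52) = -169
Area = |Σ|/2 = 84.5.

84.5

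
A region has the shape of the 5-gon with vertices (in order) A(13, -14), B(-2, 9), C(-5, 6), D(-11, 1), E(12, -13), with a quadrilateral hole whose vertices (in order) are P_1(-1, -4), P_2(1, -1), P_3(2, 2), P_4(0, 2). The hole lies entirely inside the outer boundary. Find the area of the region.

150

Outer boundary:
Apply the shoelace formula: 2A = Σ (x_i·y_{i+1} − x_{i+1}·y_i), indices taken mod 5.
Cross-terms: 89, 33, 61, 131, 1  ⇒  Σ = 315
Area = |Σ|/2 = 157.5.
Hole:
Apply the shoelace formula: 2A = Σ (x_i·y_{i+1} − x_{i+1}·y_i), indices taken mod 4.
Cross-terms: 5, 4, 4, 2  ⇒  Σ = 15
Area = |Σ|/2 = 7.5.
Net area = 157.5 − 7.5 = 150.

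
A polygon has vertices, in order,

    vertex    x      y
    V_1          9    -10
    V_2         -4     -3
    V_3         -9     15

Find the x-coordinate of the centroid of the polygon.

-4/3

Apply the shoelace formula. First the cross-terms c_i = x_i·y_{i+1} − x_{i+1}·y_i:
  -67, -87, -45  ⇒  2A = -199, A = -99.5.
Then Σ (x_i + x_{i+1})·c_i = 796, so x̄ = 796 / (6·(-99.5)) = -4/3.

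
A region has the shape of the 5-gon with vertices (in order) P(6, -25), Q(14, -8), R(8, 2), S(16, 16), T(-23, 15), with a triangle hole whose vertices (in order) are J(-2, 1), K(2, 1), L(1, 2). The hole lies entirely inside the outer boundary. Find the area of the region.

789.5

Outer boundary:
Apply the surveyor's formula: 2A = Σ (x_i·y_{i+1} − x_{i+1}·y_i), indices taken mod 5.
Cross-terms: 302, 92, 96, 608, 485  ⇒  Σ = 1583
Area = |Σ|/2 = 791.5.
Hole:
Apply the shoelace formula: 2A = Σ (x_i·y_{i+1} − x_{i+1}·y_i), indices taken mod 3.
J→K: (-2)(1) − (2)(1) = -4
K→L: (2)(2) − (1)(1) = 3
L→J: (1)(1) − (-2)(2) = 5
Σ = 4
Area = |Σ|/2 = 2.
Net area = 791.5 − 2 = 789.5.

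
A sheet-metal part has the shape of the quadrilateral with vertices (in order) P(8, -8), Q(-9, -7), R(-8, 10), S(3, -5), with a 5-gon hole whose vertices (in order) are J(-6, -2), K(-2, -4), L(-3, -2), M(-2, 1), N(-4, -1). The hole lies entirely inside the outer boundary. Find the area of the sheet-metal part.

Outer boundary:
Apply the shoelace (surveyor's) formula: 2A = Σ (x_i·y_{i+1} − x_{i+1}·y_i), indices taken mod 4.
Cross-terms: -128, -146, 10, 16  ⇒  Σ = -248
Area = |Σ|/2 = 124.
Hole:
Apply Gauss's area formula: 2A = Σ (x_i·y_{i+1} − x_{i+1}·y_i), indices taken mod 5.
Cross-terms: 20, -8, -7, 6, 2  ⇒  Σ = 13
Area = |Σ|/2 = 6.5.
Net area = 124 − 6.5 = 117.5.

117.5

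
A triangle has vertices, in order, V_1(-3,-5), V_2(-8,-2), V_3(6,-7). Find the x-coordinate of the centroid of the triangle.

-5/3

Apply the surveyor's formula. First the cross-terms c_i = x_i·y_{i+1} − x_{i+1}·y_i:
  -34, 68, -51  ⇒  2A = -17, A = -8.5.
Then Σ (x_i + x_{i+1})·c_i = 85, so x̄ = 85 / (6·(-8.5)) = -5/3.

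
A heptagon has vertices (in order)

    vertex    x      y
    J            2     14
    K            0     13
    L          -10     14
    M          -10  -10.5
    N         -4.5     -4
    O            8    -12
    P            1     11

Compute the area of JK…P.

Apply the shoelace (surveyor's) formula: 2A = Σ (x_i·y_{i+1} − x_{i+1}·y_i), indices taken mod 7.
Σ = (26) + (130) + (245) + (-7.25) + (86) + (100) + (-8) = 571.75
Area = |Σ|/2 = 285.875.

285.875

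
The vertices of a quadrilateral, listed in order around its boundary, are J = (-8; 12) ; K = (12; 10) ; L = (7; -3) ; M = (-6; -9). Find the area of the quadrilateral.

277.5

Apply the shoelace formula: 2A = Σ (x_i·y_{i+1} − x_{i+1}·y_i), indices taken mod 4.
Cross-terms: -224, -106, -81, -144  ⇒  Σ = -555
Area = |Σ|/2 = 277.5.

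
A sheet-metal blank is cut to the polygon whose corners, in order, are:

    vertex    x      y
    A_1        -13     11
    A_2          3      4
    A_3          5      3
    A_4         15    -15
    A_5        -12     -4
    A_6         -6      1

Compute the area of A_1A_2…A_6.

Cross-terms: -85, -11, -120, -240, -36, -53  ⇒  Σ = -545
Area = |Σ|/2 = 272.5.

272.5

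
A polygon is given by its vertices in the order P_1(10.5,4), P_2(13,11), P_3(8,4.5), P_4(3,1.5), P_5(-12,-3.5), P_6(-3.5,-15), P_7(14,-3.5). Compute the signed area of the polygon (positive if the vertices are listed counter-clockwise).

261.375

Apply the shoelace (surveyor's) formula: 2A = Σ (x_i·y_{i+1} − x_{i+1}·y_i), indices taken mod 7.
P_1→P_2: (10.5)(11) − (13)(4) = 63.5
P_2→P_3: (13)(4.5) − (8)(11) = -29.5
P_3→P_4: (8)(1.5) − (3)(4.5) = -1.5
P_4→P_5: (3)(-3.5) − (-12)(1.5) = 7.5
P_5→P_6: (-12)(-15) − (-3.5)(-3.5) = 167.75
P_6→P_7: (-3.5)(-3.5) − (14)(-15) = 222.25
P_7→P_1: (14)(4) − (10.5)(-3.5) = 92.75
Σ = 522.75
Signed area = Σ/2 = 261.375 (positive ⇒ counter-clockwise traversal).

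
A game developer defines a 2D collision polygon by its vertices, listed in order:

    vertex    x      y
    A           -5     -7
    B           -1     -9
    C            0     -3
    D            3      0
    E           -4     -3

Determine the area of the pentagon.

Cross-terms: 38, 3, 9, -9, 13  ⇒  Σ = 54
Area = |Σ|/2 = 27.

27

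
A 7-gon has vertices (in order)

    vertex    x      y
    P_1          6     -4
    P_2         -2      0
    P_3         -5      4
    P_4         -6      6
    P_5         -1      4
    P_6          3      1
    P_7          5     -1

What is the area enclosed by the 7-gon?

P_1→P_2: (6)(0) − (-2)(-4) = -8
P_2→P_3: (-2)(4) − (-5)(0) = -8
P_3→P_4: (-5)(6) − (-6)(4) = -6
P_4→P_5: (-6)(4) − (-1)(6) = -18
P_5→P_6: (-1)(1) − (3)(4) = -13
P_6→P_7: (3)(-1) − (5)(1) = -8
P_7→P_1: (5)(-4) − (6)(-1) = -14
Σ = -75
Area = |Σ|/2 = 37.5.

37.5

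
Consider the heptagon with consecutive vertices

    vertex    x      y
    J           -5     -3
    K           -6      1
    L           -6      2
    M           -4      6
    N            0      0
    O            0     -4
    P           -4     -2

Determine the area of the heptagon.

Apply the shoelace formula: 2A = Σ (x_i·y_{i+1} − x_{i+1}·y_i), indices taken mod 7.
J→K: (-5)(1) − (-6)(-3) = -23
K→L: (-6)(2) − (-6)(1) = -6
L→M: (-6)(6) − (-4)(2) = -28
M→N: (-4)(0) − (0)(6) = 0
N→O: (0)(-4) − (0)(0) = 0
O→P: (0)(-2) − (-4)(-4) = -16
P→J: (-4)(-3) − (-5)(-2) = 2
Σ = -71
Area = |Σ|/2 = 35.5.

35.5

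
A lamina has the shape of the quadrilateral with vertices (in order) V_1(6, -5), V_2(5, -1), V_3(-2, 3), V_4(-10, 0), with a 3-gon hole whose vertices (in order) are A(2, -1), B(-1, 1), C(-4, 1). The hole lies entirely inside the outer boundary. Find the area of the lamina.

53

Outer boundary:
Apply the shoelace formula: 2A = Σ (x_i·y_{i+1} − x_{i+1}·y_i), indices taken mod 4.
V_1→V_2: (6)(-1) − (5)(-5) = 19
V_2→V_3: (5)(3) − (-2)(-1) = 13
V_3→V_4: (-2)(0) − (-10)(3) = 30
V_4→V_1: (-10)(-5) − (6)(0) = 50
Σ = 112
Area = |Σ|/2 = 56.
Hole:
Apply the shoelace formula: 2A = Σ (x_i·y_{i+1} − x_{i+1}·y_i), indices taken mod 3.
Cross-terms: 1, 3, 2  ⇒  Σ = 6
Area = |Σ|/2 = 3.
Net area = 56 − 3 = 53.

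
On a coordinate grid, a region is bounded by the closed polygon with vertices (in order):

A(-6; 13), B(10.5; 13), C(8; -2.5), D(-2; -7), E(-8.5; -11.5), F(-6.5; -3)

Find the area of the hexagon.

297

Σ = (-214.5) + (-130.25) + (-61) + (-36.5) + (-49.25) + (-102.5) = -594
Area = |Σ|/2 = 297.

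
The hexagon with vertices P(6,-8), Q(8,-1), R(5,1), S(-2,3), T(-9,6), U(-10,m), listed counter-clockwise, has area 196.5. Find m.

-10

The doubled signed area Σ (x_i y_{i+1} − x_{i+1} y_i) is linear in m.
With m=0 it equals 243; the coefficient of m is -15 (from the two edges through U).
So -15·m + 243 = 2·196.5 = 393 ⇒ m = -10.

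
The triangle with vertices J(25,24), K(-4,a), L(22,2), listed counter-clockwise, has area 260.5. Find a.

The doubled signed area Σ (x_i y_{i+1} − x_{i+1} y_i) is linear in a.
With a=0 it equals 566; the coefficient of a is 3 (from the two edges through K).
So 3·a + 566 = 2·260.5 = 521 ⇒ a = -15.

-15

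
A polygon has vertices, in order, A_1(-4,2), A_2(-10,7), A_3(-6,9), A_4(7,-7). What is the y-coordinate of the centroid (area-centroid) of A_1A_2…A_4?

Apply Gauss's area formula. First the cross-terms c_i = x_i·y_{i+1} − x_{i+1}·y_i:
  -8, -48, -21, -14  ⇒  2A = -91, A = -45.5.
Then Σ (y_i + y_{i+1})·c_i = -812, so ȳ = -812 / (6·(-45.5)) = 116/39.

116/39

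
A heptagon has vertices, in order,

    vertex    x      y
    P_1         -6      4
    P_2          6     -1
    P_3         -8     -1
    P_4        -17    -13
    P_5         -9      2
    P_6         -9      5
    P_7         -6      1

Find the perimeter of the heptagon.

|P_1P_2| = √((12)² + (-5)²) = √169 = 13
|P_2P_3| = √((-14)² + (0)²) = √196 = 14
|P_3P_4| = √((-9)² + (-12)²) = √225 = 15
|P_4P_5| = √((8)² + (15)²) = √289 = 17
|P_5P_6| = √((0)² + (3)²) = √9 = 3
|P_6P_7| = √((3)² + (-4)²) = √25 = 5
|P_7P_1| = √((0)² + (3)²) = √9 = 3
Perimeter = 13 + 14 + 15 + 17 + 3 + 5 + 3 = 70.

70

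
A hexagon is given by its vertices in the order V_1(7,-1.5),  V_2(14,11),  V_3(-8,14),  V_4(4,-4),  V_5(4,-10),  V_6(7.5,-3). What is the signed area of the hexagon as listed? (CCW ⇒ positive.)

Apply the shoelace (surveyor's) formula: 2A = Σ (x_i·y_{i+1} − x_{i+1}·y_i), indices taken mod 6.
Σ = (98) + (284) + (-24) + (-24) + (63) + (9.75) = 406.75
Signed area = Σ/2 = 203.375 (positive ⇒ counter-clockwise traversal).

203.375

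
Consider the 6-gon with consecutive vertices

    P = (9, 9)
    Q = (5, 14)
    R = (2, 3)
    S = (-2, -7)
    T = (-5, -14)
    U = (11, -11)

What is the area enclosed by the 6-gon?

Apply the shoelace formula: 2A = Σ (x_i·y_{i+1} − x_{i+1}·y_i), indices taken mod 6.
Σ = (81) + (-13) + (-8) + (-7) + (209) + (198) = 460
Area = |Σ|/2 = 230.

230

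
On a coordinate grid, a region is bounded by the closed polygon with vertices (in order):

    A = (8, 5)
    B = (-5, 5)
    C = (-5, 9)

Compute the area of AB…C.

26

Apply the surveyor's formula: 2A = Σ (x_i·y_{i+1} − x_{i+1}·y_i), indices taken mod 3.
Σ = (65) + (-20) + (-97) = -52
Area = |Σ|/2 = 26.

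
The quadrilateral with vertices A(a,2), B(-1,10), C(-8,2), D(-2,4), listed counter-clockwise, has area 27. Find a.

1

Write out the shoelace sum; only the two edges meeting at A involve a:
2·Area = [((-2)·2 − a·4) + (a·10 − (-1)·2)] + 50
       = 6·a + 48 = 54
⇒ a = 1.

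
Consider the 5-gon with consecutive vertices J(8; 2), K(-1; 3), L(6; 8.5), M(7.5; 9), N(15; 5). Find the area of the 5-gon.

Apply the shoelace formula: 2A = Σ (x_i·y_{i+1} − x_{i+1}·y_i), indices taken mod 5.
Σ = (26) + (-26.5) + (-9.75) + (-97.5) + (-10) = -117.75
Area = |Σ|/2 = 58.875.

58.875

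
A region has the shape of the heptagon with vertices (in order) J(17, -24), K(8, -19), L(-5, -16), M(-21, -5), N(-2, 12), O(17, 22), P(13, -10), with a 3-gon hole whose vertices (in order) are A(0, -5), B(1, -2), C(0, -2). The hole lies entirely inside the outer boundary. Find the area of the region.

Outer boundary:
Σ = (-131) + (-223) + (-311) + (-262) + (-248) + (-456) + (-142) = -1773
Area = |Σ|/2 = 886.5.
Hole:
Apply the shoelace (surveyor's) formula: 2A = Σ (x_i·y_{i+1} − x_{i+1}·y_i), indices taken mod 3.
Σ = (5) + (-2) + (0) = 3
Area = |Σ|/2 = 1.5.
Net area = 886.5 − 1.5 = 885.

885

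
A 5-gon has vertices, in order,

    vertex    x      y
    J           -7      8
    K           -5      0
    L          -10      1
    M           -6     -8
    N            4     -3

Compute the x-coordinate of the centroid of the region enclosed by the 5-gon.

Apply the surveyor's formula. First the cross-terms c_i = x_i·y_{i+1} − x_{i+1}·y_i:
  40, -5, 86, 50, 11  ⇒  2A = 182, A = 91.
Then Σ (x_i + x_{i+1})·c_i = -1914, so x̄ = -1914 / (6·91) = -319/91.

-319/91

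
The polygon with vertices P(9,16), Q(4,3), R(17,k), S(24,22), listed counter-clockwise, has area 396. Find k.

-16

The doubled signed area Σ (x_i y_{i+1} − x_{i+1} y_i) is linear in k.
With k=0 it equals 472; the coefficient of k is -20 (from the two edges through R).
So -20·k + 472 = 2·396 = 792 ⇒ k = -16.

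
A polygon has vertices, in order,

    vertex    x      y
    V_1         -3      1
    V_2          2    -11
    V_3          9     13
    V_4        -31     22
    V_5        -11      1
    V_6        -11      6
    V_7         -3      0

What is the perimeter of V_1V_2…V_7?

|V_1V_2| = √((5)² + (-12)²) = √169 = 13
|V_2V_3| = √((7)² + (24)²) = √625 = 25
|V_3V_4| = √((-40)² + (9)²) = √1681 = 41
|V_4V_5| = √((20)² + (-21)²) = √841 = 29
|V_5V_6| = √((0)² + (5)²) = √25 = 5
|V_6V_7| = √((8)² + (-6)²) = √100 = 10
|V_7V_1| = √((0)² + (1)²) = √1 = 1
Perimeter = 13 + 25 + 41 + 29 + 5 + 10 + 1 = 124.

124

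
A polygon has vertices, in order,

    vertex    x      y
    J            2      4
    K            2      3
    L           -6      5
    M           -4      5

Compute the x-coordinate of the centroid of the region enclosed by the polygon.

Apply the shoelace (surveyor's) formula. First the cross-terms c_i = x_i·y_{i+1} − x_{i+1}·y_i:
  -2, 28, -10, -26  ⇒  2A = -10, A = -5.
Then Σ (x_i + x_{i+1})·c_i = 32, so x̄ = 32 / (6·(-5)) = -16/15.

-16/15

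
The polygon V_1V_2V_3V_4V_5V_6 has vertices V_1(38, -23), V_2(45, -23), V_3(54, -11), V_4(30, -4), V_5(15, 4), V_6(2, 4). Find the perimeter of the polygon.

122

|V_1V_2| = √((7)² + (0)²) = √49 = 7
|V_2V_3| = √((9)² + (12)²) = √225 = 15
|V_3V_4| = √((-24)² + (7)²) = √625 = 25
|V_4V_5| = √((-15)² + (8)²) = √289 = 17
|V_5V_6| = √((-13)² + (0)²) = √169 = 13
|V_6V_1| = √((36)² + (-27)²) = √2025 = 45
Perimeter = 7 + 15 + 25 + 17 + 13 + 45 = 122.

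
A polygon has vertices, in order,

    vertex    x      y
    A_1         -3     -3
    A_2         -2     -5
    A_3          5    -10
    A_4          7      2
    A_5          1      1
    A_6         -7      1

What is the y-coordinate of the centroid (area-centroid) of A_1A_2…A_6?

-52/19

Apply the shoelace (surveyor's) formula. First the cross-terms c_i = x_i·y_{i+1} − x_{i+1}·y_i:
  9, 45, 80, 5, 8, 24  ⇒  2A = 171, A = 85.5.
Then Σ (y_i + y_{i+1})·c_i = -1404, so ȳ = -1404 / (6·85.5) = -52/19.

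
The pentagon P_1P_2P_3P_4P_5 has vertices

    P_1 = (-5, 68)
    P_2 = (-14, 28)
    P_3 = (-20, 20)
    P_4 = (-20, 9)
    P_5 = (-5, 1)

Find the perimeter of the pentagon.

146

|P_1P_2| = √((-9)² + (-40)²) = √1681 = 41
|P_2P_3| = √((-6)² + (-8)²) = √100 = 10
|P_3P_4| = √((0)² + (-11)²) = √121 = 11
|P_4P_5| = √((15)² + (-8)²) = √289 = 17
|P_5P_1| = √((0)² + (67)²) = √4489 = 67
Perimeter = 41 + 10 + 11 + 17 + 67 = 146.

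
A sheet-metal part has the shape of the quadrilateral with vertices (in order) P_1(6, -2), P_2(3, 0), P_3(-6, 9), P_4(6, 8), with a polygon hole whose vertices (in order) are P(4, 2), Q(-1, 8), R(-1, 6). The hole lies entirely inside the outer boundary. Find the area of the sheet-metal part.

Outer boundary:
Apply the surveyor's formula: 2A = Σ (x_i·y_{i+1} − x_{i+1}·y_i), indices taken mod 4.
P_1→P_2: (6)(0) − (3)(-2) = 6
P_2→P_3: (3)(9) − (-6)(0) = 27
P_3→P_4: (-6)(8) − (6)(9) = -102
P_4→P_1: (6)(-2) − (6)(8) = -60
Σ = -129
Area = |Σ|/2 = 64.5.
Hole:
Σ = (34) + (2) + (-26) = 10
Area = |Σ|/2 = 5.
Net area = 64.5 − 5 = 59.5.

59.5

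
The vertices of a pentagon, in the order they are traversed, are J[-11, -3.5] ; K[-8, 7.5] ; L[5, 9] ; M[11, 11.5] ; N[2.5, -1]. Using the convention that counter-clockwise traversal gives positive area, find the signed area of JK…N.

-160.5

Apply the shoelace formula: 2A = Σ (x_i·y_{i+1} − x_{i+1}·y_i), indices taken mod 5.
Σ = (-110.5) + (-109.5) + (-41.5) + (-39.75) + (-19.75) = -321
Signed area = Σ/2 = -160.5 (negative ⇒ clockwise traversal).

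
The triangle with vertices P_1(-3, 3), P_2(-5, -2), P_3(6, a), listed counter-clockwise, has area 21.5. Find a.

Write out the shoelace sum; only the two edges meeting at P_3 involve a:
2·Area = [((-5)·a − 6·(-2)) + (6·3 − (-3)·a)] + 21
       = -2·a + 51 = 43
⇒ a = 4.

4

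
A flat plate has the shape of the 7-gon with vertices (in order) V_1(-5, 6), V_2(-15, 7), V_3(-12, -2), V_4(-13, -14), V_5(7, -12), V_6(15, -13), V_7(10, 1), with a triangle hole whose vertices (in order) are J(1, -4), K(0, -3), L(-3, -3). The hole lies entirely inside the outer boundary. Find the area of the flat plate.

Outer boundary:
Σ = (55) + (114) + (142) + (254) + (89) + (145) + (65) = 864
Area = |Σ|/2 = 432.
Hole:
Apply the shoelace formula: 2A = Σ (x_i·y_{i+1} − x_{i+1}·y_i), indices taken mod 3.
Σ = (-3) + (-9) + (15) = 3
Area = |Σ|/2 = 1.5.
Net area = 432 − 1.5 = 430.5.

430.5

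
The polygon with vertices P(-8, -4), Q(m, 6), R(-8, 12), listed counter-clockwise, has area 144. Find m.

10

The doubled signed area Σ (x_i y_{i+1} − x_{i+1} y_i) is linear in m.
With m=0 it equals 128; the coefficient of m is 16 (from the two edges through Q).
So 16·m + 128 = 2·144 = 288 ⇒ m = 10.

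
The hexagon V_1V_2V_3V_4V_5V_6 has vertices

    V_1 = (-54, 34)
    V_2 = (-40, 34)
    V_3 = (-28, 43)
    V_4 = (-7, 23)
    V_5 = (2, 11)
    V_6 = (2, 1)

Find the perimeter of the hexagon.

148

|V_1V_2| = √((14)² + (0)²) = √196 = 14
|V_2V_3| = √((12)² + (9)²) = √225 = 15
|V_3V_4| = √((21)² + (-20)²) = √841 = 29
|V_4V_5| = √((9)² + (-12)²) = √225 = 15
|V_5V_6| = √((0)² + (-10)²) = √100 = 10
|V_6V_1| = √((-56)² + (33)²) = √4225 = 65
Perimeter = 14 + 15 + 29 + 15 + 10 + 65 = 148.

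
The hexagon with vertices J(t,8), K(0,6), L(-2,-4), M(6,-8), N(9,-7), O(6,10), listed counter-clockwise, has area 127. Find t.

The doubled signed area Σ (x_i y_{i+1} − x_{i+1} y_i) is linear in t.
With t=0 it equals 262; the coefficient of t is -4 (from the two edges through J).
So -4·t + 262 = 2·127 = 254 ⇒ t = 2.

2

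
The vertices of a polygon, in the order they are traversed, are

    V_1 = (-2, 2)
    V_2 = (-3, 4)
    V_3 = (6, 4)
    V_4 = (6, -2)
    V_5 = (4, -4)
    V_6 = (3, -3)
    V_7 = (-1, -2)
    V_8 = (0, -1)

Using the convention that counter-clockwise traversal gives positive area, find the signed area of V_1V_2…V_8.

V_1→V_2: (-2)(4) − (-3)(2) = -2
V_2→V_3: (-3)(4) − (6)(4) = -36
V_3→V_4: (6)(-2) − (6)(4) = -36
V_4→V_5: (6)(-4) − (4)(-2) = -16
V_5→V_6: (4)(-3) − (3)(-4) = 0
V_6→V_7: (3)(-2) − (-1)(-3) = -9
V_7→V_8: (-1)(-1) − (0)(-2) = 1
V_8→V_1: (0)(2) − (-2)(-1) = -2
Σ = -100
Signed area = Σ/2 = -50 (negative ⇒ clockwise traversal).

-50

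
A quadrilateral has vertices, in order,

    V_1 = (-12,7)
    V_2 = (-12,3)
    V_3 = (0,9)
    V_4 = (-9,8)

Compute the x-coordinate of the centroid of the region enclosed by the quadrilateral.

Apply the shoelace (surveyor's) formula. First the cross-terms c_i = x_i·y_{i+1} − x_{i+1}·y_i:
  48, -108, 81, 33  ⇒  2A = 54, A = 27.
Then Σ (x_i + x_{i+1})·c_i = -1278, so x̄ = -1278 / (6·27) = -71/9.

-71/9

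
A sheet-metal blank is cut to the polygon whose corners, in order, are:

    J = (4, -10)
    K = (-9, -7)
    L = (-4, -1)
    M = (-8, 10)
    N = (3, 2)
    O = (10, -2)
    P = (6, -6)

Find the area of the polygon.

Cross-terms: -118, -19, -48, -46, -26, -48, -36  ⇒  Σ = -341
Area = |Σ|/2 = 170.5.

170.5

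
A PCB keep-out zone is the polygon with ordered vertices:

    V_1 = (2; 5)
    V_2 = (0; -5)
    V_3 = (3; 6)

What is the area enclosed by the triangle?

4

Σ = (-10) + (15) + (3) = 8
Area = |Σ|/2 = 4.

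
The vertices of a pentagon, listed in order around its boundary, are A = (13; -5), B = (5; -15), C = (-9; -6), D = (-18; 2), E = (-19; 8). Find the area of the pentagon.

288

Apply the shoelace formula: 2A = Σ (x_i·y_{i+1} − x_{i+1}·y_i), indices taken mod 5.
Cross-terms: -170, -165, -126, -106, -9  ⇒  Σ = -576
Area = |Σ|/2 = 288.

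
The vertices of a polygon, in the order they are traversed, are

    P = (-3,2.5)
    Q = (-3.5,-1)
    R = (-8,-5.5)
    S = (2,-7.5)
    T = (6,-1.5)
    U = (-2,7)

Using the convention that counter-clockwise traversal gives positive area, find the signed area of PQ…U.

95.5

Σ = (11.75) + (11.25) + (71) + (42) + (39) + (16) = 191
Signed area = Σ/2 = 95.5 (positive ⇒ counter-clockwise traversal).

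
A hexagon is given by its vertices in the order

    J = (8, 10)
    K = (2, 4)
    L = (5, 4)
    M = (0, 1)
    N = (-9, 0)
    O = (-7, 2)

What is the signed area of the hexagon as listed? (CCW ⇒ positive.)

Apply the surveyor's formula: 2A = Σ (x_i·y_{i+1} − x_{i+1}·y_i), indices taken mod 6.
Σ = (12) + (-12) + (5) + (9) + (-18) + (-86) = -90
Signed area = Σ/2 = -45 (negative ⇒ clockwise traversal).

-45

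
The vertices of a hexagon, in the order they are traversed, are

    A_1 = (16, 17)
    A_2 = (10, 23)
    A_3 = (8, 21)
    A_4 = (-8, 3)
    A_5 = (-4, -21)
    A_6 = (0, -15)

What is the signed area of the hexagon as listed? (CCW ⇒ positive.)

448

Σ = (198) + (26) + (192) + (180) + (60) + (240) = 896
Signed area = Σ/2 = 448 (positive ⇒ counter-clockwise traversal).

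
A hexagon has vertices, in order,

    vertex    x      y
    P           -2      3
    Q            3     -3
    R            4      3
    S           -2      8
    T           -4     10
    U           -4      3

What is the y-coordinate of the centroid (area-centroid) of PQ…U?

Apply the shoelace (surveyor's) formula. First the cross-terms c_i = x_i·y_{i+1} − x_{i+1}·y_i:
  -3, 21, 38, 12, 28, -6  ⇒  2A = 90, A = 45.
Then Σ (y_i + y_{i+1})·c_i = 962, so ȳ = 962 / (6·45) = 481/135.

481/135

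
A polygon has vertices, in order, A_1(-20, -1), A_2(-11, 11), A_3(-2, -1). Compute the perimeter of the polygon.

48

|A_1A_2| = √((9)² + (12)²) = √225 = 15
|A_2A_3| = √((9)² + (-12)²) = √225 = 15
|A_3A_1| = √((-18)² + (0)²) = √324 = 18
Perimeter = 15 + 15 + 18 = 48.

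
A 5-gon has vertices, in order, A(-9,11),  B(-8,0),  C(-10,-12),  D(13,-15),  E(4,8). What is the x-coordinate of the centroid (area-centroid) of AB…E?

-7/165

Apply the shoelace (surveyor's) formula. First the cross-terms c_i = x_i·y_{i+1} − x_{i+1}·y_i:
  88, 96, 306, 164, 116  ⇒  2A = 770, A = 385.
Then Σ (x_i + x_{i+1})·c_i = -98, so x̄ = -98 / (6·385) = -7/165.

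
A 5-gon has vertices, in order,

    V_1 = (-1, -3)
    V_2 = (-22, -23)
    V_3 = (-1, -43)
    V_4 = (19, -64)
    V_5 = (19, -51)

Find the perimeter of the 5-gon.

152

|V_1V_2| = √((-21)² + (-20)²) = √841 = 29
|V_2V_3| = √((21)² + (-20)²) = √841 = 29
|V_3V_4| = √((20)² + (-21)²) = √841 = 29
|V_4V_5| = √((0)² + (13)²) = √169 = 13
|V_5V_1| = √((-20)² + (48)²) = √2704 = 52
Perimeter = 29 + 29 + 29 + 13 + 52 = 152.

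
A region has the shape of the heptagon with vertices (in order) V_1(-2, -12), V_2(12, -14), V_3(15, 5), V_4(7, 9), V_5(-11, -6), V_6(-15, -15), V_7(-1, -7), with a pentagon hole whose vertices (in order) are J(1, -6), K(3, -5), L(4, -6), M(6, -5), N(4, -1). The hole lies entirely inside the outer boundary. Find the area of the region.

Outer boundary:
V_1→V_2: (-2)(-14) − (12)(-12) = 172
V_2→V_3: (12)(5) − (15)(-14) = 270
V_3→V_4: (15)(9) − (7)(5) = 100
V_4→V_5: (7)(-6) − (-11)(9) = 57
V_5→V_6: (-11)(-15) − (-15)(-6) = 75
V_6→V_7: (-15)(-7) − (-1)(-15) = 90
V_7→V_1: (-1)(-12) − (-2)(-7) = -2
Σ = 762
Area = |Σ|/2 = 381.
Hole:
Apply the shoelace formula: 2A = Σ (x_i·y_{i+1} − x_{i+1}·y_i), indices taken mod 5.
J→K: (1)(-5) − (3)(-6) = 13
K→L: (3)(-6) − (4)(-5) = 2
L→M: (4)(-5) − (6)(-6) = 16
M→N: (6)(-1) − (4)(-5) = 14
N→J: (4)(-6) − (1)(-1) = -23
Σ = 22
Area = |Σ|/2 = 11.
Net area = 381 − 11 = 370.

370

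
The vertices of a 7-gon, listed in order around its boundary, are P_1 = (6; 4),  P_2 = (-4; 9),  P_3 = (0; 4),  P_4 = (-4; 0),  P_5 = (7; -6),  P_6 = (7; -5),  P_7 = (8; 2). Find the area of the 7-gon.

Apply the shoelace (surveyor's) formula: 2A = Σ (x_i·y_{i+1} − x_{i+1}·y_i), indices taken mod 7.
Cross-terms: 70, -16, 16, 24, 7, 54, 20  ⇒  Σ = 175
Area = |Σ|/2 = 87.5.

87.5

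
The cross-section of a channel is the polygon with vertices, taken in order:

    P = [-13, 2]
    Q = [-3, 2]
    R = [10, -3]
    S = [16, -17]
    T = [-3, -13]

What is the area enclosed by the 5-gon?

Σ = (-20) + (-11) + (-122) + (-259) + (-175) = -587
Area = |Σ|/2 = 293.5.

293.5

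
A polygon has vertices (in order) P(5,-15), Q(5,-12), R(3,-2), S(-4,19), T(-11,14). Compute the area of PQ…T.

169

Apply the shoelace formula: 2A = Σ (x_i·y_{i+1} − x_{i+1}·y_i), indices taken mod 5.
Σ = (15) + (26) + (49) + (153) + (95) = 338
Area = |Σ|/2 = 169.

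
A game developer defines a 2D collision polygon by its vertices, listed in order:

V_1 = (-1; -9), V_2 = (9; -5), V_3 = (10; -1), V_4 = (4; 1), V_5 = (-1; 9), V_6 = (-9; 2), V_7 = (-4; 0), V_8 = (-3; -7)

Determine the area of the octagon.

156.5

V_1→V_2: (-1)(-5) − (9)(-9) = 86
V_2→V_3: (9)(-1) − (10)(-5) = 41
V_3→V_4: (10)(1) − (4)(-1) = 14
V_4→V_5: (4)(9) − (-1)(1) = 37
V_5→V_6: (-1)(2) − (-9)(9) = 79
V_6→V_7: (-9)(0) − (-4)(2) = 8
V_7→V_8: (-4)(-7) − (-3)(0) = 28
V_8→V_1: (-3)(-9) − (-1)(-7) = 20
Σ = 313
Area = |Σ|/2 = 156.5.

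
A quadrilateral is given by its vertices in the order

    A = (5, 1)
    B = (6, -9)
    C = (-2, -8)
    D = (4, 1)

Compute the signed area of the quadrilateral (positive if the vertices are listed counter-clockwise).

A→B: (5)(-9) − (6)(1) = -51
B→C: (6)(-8) − (-2)(-9) = -66
C→D: (-2)(1) − (4)(-8) = 30
D→A: (4)(1) − (5)(1) = -1
Σ = -88
Signed area = Σ/2 = -44 (negative ⇒ clockwise traversal).

-44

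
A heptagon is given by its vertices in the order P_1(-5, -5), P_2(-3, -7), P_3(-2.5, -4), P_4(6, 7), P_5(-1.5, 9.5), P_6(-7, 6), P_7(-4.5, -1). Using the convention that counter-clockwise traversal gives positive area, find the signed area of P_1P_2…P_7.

Σ = (20) + (-5.5) + (6.5) + (67.5) + (57.5) + (34) + (17.5) = 197.5
Signed area = Σ/2 = 98.75 (positive ⇒ counter-clockwise traversal).

98.75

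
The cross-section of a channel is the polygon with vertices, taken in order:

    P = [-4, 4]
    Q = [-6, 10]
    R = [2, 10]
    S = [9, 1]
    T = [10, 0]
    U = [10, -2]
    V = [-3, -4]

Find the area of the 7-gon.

Apply the surveyor's formula: 2A = Σ (x_i·y_{i+1} − x_{i+1}·y_i), indices taken mod 7.
Cross-terms: -16, -80, -88, -10, -20, -46, -28  ⇒  Σ = -288
Area = |Σ|/2 = 144.

144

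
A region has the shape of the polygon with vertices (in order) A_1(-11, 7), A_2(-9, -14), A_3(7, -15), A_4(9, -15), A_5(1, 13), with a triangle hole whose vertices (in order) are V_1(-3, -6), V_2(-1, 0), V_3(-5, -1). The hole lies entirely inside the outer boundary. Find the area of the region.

370

Outer boundary:
Apply the surveyor's formula: 2A = Σ (x_i·y_{i+1} − x_{i+1}·y_i), indices taken mod 5.
A_1→A_2: (-11)(-14) − (-9)(7) = 217
A_2→A_3: (-9)(-15) − (7)(-14) = 233
A_3→A_4: (7)(-15) − (9)(-15) = 30
A_4→A_5: (9)(13) − (1)(-15) = 132
A_5→A_1: (1)(7) − (-11)(13) = 150
Σ = 762
Area = |Σ|/2 = 381.
Hole:
Apply Gauss's area formula: 2A = Σ (x_i·y_{i+1} − x_{i+1}·y_i), indices taken mod 3.
Σ = (-6) + (1) + (27) = 22
Area = |Σ|/2 = 11.
Net area = 381 − 11 = 370.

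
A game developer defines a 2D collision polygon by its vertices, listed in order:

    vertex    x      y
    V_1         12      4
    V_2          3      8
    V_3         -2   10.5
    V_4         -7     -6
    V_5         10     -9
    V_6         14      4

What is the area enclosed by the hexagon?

Apply the shoelace (surveyor's) formula: 2A = Σ (x_i·y_{i+1} − x_{i+1}·y_i), indices taken mod 6.
V_1→V_2: (12)(8) − (3)(4) = 84
V_2→V_3: (3)(10.5) − (-2)(8) = 47.5
V_3→V_4: (-2)(-6) − (-7)(10.5) = 85.5
V_4→V_5: (-7)(-9) − (10)(-6) = 123
V_5→V_6: (10)(4) − (14)(-9) = 166
V_6→V_1: (14)(4) − (12)(4) = 8
Σ = 514
Area = |Σ|/2 = 257.

257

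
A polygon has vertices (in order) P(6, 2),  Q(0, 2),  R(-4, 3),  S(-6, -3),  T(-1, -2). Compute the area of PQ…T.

Apply the shoelace (surveyor's) formula: 2A = Σ (x_i·y_{i+1} − x_{i+1}·y_i), indices taken mod 5.
Σ = (12) + (8) + (30) + (9) + (10) = 69
Area = |Σ|/2 = 34.5.

34.5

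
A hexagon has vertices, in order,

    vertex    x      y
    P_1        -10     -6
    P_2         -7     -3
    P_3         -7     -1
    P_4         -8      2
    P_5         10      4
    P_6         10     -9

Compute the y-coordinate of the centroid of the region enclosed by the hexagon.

Apply the shoelace formula. First the cross-terms c_i = x_i·y_{i+1} − x_{i+1}·y_i:
  -12, -14, -22, -52, -130, -150  ⇒  2A = -380, A = -190.
Then Σ (y_i + y_{i+1})·c_i = 2730, so ȳ = 2730 / (6·(-190)) = -91/38.

-91/38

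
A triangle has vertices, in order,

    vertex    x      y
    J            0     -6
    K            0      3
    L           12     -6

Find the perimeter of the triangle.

36

|JK| = √((0)² + (9)²) = √81 = 9
|KL| = √((12)² + (-9)²) = √225 = 15
|LJ| = √((-12)² + (0)²) = √144 = 12
Perimeter = 9 + 15 + 12 = 36.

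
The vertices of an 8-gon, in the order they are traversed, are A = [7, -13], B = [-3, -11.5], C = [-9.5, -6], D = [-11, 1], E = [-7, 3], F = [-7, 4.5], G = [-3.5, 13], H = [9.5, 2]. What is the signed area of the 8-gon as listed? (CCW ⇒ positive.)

A→B: (7)(-11.5) − (-3)(-13) = -119.5
B→C: (-3)(-6) − (-9.5)(-11.5) = -91.25
C→D: (-9.5)(1) − (-11)(-6) = -75.5
D→E: (-11)(3) − (-7)(1) = -26
E→F: (-7)(4.5) − (-7)(3) = -10.5
F→G: (-7)(13) − (-3.5)(4.5) = -75.25
G→H: (-3.5)(2) − (9.5)(13) = -130.5
H→A: (9.5)(-13) − (7)(2) = -137.5
Σ = -666
Signed area = Σ/2 = -333 (negative ⇒ clockwise traversal).

-333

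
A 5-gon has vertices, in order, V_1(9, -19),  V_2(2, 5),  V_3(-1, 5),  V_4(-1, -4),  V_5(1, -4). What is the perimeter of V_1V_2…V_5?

|V_1V_2| = √((-7)² + (24)²) = √625 = 25
|V_2V_3| = √((-3)² + (0)²) = √9 = 3
|V_3V_4| = √((0)² + (-9)²) = √81 = 9
|V_4V_5| = √((2)² + (0)²) = √4 = 2
|V_5V_1| = √((8)² + (-15)²) = √289 = 17
Perimeter = 25 + 3 + 9 + 2 + 17 = 56.

56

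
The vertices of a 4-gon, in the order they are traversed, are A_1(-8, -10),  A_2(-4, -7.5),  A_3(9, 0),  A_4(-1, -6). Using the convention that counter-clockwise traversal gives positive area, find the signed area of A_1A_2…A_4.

Apply Gauss's area formula: 2A = Σ (x_i·y_{i+1} − x_{i+1}·y_i), indices taken mod 4.
Σ = (20) + (67.5) + (-54) + (-38) = -4.5
Signed area = Σ/2 = -2.25 (negative ⇒ clockwise traversal).

-2.25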